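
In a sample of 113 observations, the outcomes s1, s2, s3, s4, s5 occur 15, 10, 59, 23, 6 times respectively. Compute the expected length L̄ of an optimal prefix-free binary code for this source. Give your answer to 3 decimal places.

1.894 bits/symbol

Probabilities are the counts divided by 113.
Repeatedly combine the two least-probable nodes; the expected code length is the sum of the merged weights.
merge 6/113 + 10/113 → 16/113
merge 15/113 + 16/113 → 31/113
merge 23/113 + 31/113 → 54/113
merge 54/113 + 59/113 → 1
L = 16/113 + 31/113 + 54/113 + 1 = 214/113 ≈ 1.894 bits/symbol.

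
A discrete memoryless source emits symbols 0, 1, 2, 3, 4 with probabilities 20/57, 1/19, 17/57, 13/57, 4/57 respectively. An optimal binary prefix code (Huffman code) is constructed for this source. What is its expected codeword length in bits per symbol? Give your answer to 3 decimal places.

2.123 bits/symbol

Repeatedly combine the two least-probable nodes; the expected code length is the sum of the merged weights.
merge 1/19 + 4/57 → 7/57
merge 7/57 + 13/57 → 20/57
merge 17/57 + 20/57 → 37/57
merge 20/57 + 37/57 → 1
L = 7/57 + 20/57 + 37/57 + 1 = 121/57 ≈ 2.123 bits/symbol.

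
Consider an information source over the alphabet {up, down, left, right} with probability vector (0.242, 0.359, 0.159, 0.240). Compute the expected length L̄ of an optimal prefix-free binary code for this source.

Repeatedly combine the two least-probable nodes; the expected code length is the sum of the merged weights.
merge 159/1000 + 6/25 → 399/1000
merge 121/500 + 359/1000 → 601/1000
merge 399/1000 + 601/1000 → 1
L = 399/1000 + 601/1000 + 1 = 2 bits/symbol.

2 bits/symbol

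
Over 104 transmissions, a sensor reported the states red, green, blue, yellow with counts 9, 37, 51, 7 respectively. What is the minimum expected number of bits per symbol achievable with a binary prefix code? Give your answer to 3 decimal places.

Probabilities are the counts divided by 104.
Repeatedly combine the two least-probable nodes; the expected code length is the sum of the merged weights.
merge 7/104 + 9/104 → 2/13
merge 2/13 + 37/104 → 53/104
merge 51/104 + 53/104 → 1
L = 2/13 + 53/104 + 1 = 173/104 ≈ 1.663 bits/symbol.

1.663 bits/symbol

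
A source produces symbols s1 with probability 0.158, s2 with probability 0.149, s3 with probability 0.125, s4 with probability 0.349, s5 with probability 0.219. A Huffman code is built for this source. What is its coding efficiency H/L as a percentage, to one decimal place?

Entropy H = −Σ p log₂ p ≈ 2.2147 bits.
Huffman merges: 1/8+149/1000→137/500; 79/500+219/1000→377/1000; 137/500+349/1000→623/1000; 377/1000+623/1000→1. L = 1137/500 ≈ 2.2740.
Efficiency = H/L = 2.2147/2.2740 = 97.4%.

97.4%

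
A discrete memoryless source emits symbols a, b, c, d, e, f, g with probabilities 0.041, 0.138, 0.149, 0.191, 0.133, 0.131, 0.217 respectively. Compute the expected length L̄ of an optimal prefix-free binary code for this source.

2.764 bits/symbol

Repeatedly combine the two least-probable nodes; the expected code length is the sum of the merged weights.
merge 41/1000 + 131/1000 → 43/250
merge 133/1000 + 69/500 → 271/1000
merge 149/1000 + 43/250 → 321/1000
merge 191/1000 + 217/1000 → 51/125
merge 271/1000 + 321/1000 → 74/125
merge 51/125 + 74/125 → 1
L = 43/250 + 271/1000 + 321/1000 + 51/125 + 74/125 + 1 = 691/250 = 2.764 bits/symbol.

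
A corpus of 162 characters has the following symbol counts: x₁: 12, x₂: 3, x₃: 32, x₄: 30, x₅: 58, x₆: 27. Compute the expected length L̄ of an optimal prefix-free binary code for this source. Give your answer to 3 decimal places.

Probabilities are the counts divided by 162.
Repeatedly combine the two least-probable nodes; the expected code length is the sum of the merged weights.
merge 1/54 + 2/27 → 5/54
merge 5/54 + 1/6 → 7/27
merge 5/27 + 16/81 → 31/81
merge 7/27 + 29/81 → 50/81
merge 31/81 + 50/81 → 1
L = 5/54 + 7/27 + 31/81 + 50/81 + 1 = 127/54 ≈ 2.352 bits/symbol.

2.352 bits/symbol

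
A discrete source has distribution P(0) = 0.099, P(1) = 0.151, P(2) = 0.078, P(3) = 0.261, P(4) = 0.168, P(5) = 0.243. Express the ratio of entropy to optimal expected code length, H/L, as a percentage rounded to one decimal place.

Entropy H = −Σ p log₂ p ≈ 2.4633 bits.
Huffman merges: 39/500+99/1000→177/1000; 151/1000+21/125→319/1000; 177/1000+243/1000→21/50; 261/1000+319/1000→29/50; 21/50+29/50→1. L = 312/125 ≈ 2.4960.
Efficiency = H/L = 2.4633/2.4960 = 98.7%.

98.7%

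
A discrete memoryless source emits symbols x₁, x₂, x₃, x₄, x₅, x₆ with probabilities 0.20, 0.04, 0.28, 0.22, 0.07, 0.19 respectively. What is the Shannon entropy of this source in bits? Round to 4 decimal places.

2.3687 bits

H = −Σ pᵢ log₂ pᵢ.
−0.20·log₂(0.20) = 0.4644
−0.04·log₂(0.04) = 0.1858
−0.28·log₂(0.28) = 0.5142
−0.22·log₂(0.22) = 0.4806
−0.07·log₂(0.07) = 0.2686
−0.19·log₂(0.19) = 0.4552
Sum ≈ 2.3687 → 2.3687 bits.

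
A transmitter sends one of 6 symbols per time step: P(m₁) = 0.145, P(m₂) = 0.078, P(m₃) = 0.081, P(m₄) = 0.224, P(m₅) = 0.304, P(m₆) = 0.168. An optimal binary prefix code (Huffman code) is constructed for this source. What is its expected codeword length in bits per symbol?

Repeatedly combine the two least-probable nodes; the expected code length is the sum of the merged weights.
merge 39/500 + 81/1000 → 159/1000
merge 29/200 + 159/1000 → 38/125
merge 21/125 + 28/125 → 49/125
merge 38/125 + 38/125 → 76/125
merge 49/125 + 76/125 → 1
L = 159/1000 + 38/125 + 49/125 + 76/125 + 1 = 2463/1000 = 2.463 bits/symbol.

2.463 bits/symbol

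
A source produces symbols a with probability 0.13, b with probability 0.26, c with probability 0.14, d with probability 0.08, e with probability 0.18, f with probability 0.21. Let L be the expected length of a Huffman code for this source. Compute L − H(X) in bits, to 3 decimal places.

Entropy H = −Σ p log₂ p ≈ 2.4947 bits.
Huffman merges: 2/25+13/100→21/100; 7/50+9/50→8/25; 21/100+21/100→21/50; 13/50+8/25→29/50; 21/50+29/50→1. L = 253/100 ≈ 2.5300.
L − H = 2.5300 − 2.4947 = 0.035 bits.

0.035 bits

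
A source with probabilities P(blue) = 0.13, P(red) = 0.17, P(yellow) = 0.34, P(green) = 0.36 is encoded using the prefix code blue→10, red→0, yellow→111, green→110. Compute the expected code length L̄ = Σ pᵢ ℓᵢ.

L̄ = Σ pᵢ·ℓᵢ = 0.13·2 + 0.17·1 + 0.34·3 + 0.36·3 = 2.53 bits/symbol.

2.53 bits/symbol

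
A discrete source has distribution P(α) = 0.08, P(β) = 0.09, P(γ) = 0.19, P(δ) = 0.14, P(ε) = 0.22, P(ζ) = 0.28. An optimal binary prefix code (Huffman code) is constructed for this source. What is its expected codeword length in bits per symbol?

Repeatedly combine the two least-probable nodes; the expected code length is the sum of the merged weights.
merge 2/25 + 9/100 → 17/100
merge 7/50 + 17/100 → 31/100
merge 19/100 + 11/50 → 41/100
merge 7/25 + 31/100 → 59/100
merge 41/100 + 59/100 → 1
L = 17/100 + 31/100 + 41/100 + 59/100 + 1 = 62/25 = 2.48 bits/symbol.

2.48 bits/symbol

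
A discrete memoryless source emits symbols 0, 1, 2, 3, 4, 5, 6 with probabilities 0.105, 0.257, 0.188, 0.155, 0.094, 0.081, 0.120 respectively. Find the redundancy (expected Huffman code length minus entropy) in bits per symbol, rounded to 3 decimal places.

0.033 bits

Entropy H = −Σ p log₂ p ≈ 2.6968 bits.
Huffman merges: 81/1000+47/500→7/40; 21/200+3/25→9/40; 31/200+7/40→33/100; 47/250+9/40→413/1000; 257/1000+33/100→587/1000; 413/1000+587/1000→1. L = 273/100 ≈ 2.7300.
L − H = 2.7300 − 2.6968 = 0.033 bits.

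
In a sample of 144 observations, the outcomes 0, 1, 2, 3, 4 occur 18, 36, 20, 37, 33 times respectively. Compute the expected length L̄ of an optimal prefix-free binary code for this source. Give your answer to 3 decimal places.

Probabilities are the counts divided by 144.
Repeatedly combine the two least-probable nodes; the expected code length is the sum of the merged weights.
merge 1/8 + 5/36 → 19/72
merge 11/48 + 1/4 → 23/48
merge 37/144 + 19/72 → 25/48
merge 23/48 + 25/48 → 1
L = 19/72 + 23/48 + 25/48 + 1 = 163/72 ≈ 2.264 bits/symbol.

2.264 bits/symbol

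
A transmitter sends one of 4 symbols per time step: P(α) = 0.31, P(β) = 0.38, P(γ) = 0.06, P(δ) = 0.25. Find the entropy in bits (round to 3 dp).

H = −Σ pᵢ log₂ pᵢ.
−0.31·log₂(0.31) = 0.5238
−0.38·log₂(0.38) = 0.5305
−0.06·log₂(0.06) = 0.2435
−0.25·log₂(0.25) = 0.5000
Sum ≈ 1.7978 → 1.798 bits.

1.798 bits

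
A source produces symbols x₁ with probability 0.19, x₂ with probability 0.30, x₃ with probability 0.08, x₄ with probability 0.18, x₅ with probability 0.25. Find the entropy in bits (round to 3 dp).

H = −Σ pᵢ log₂ pᵢ.
−0.19·log₂(0.19) = 0.4552
−0.30·log₂(0.30) = 0.5211
−0.08·log₂(0.08) = 0.2915
−0.18·log₂(0.18) = 0.4453
−0.25·log₂(0.25) = 0.5000
Sum ≈ 2.2131 → 2.213 bits.

2.213 bits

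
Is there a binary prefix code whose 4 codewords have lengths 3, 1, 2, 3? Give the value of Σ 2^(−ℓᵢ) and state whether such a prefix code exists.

With common denominator 2^3 = 8: Σ 2^(−ℓᵢ) = 1/8 + 4/8 + 2/8 + 1/8 = 8/8 = 1.
Kraft's inequality requires Σ ≤ 1; here Σ = 1 ≤ 1, so such a prefix code exists.

1; yes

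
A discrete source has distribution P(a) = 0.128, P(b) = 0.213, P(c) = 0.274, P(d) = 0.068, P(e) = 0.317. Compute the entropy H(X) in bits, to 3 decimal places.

H = −Σ pᵢ log₂ pᵢ.
−0.128·log₂(0.128) = 0.3796
−0.213·log₂(0.213) = 0.4752
−0.274·log₂(0.274) = 0.5118
−0.068·log₂(0.068) = 0.2637
−0.317·log₂(0.317) = 0.5254
Sum ≈ 2.1557 → 2.156 bits.

2.156 bits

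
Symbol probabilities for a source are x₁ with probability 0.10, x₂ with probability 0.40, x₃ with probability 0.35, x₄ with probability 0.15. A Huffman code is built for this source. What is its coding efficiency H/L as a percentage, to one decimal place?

Entropy H = −Σ p log₂ p ≈ 1.8016 bits.
Huffman merges: 1/10+3/20→1/4; 1/4+7/20→3/5; 2/5+3/5→1. L = 37/20 ≈ 1.8500.
Efficiency = H/L = 1.8016/1.8500 = 97.4%.

97.4%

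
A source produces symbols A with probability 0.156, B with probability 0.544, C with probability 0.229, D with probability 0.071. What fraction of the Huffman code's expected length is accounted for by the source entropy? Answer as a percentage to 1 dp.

Entropy H = −Σ p log₂ p ≈ 1.6539 bits.
Huffman merges: 71/1000+39/250→227/1000; 227/1000+229/1000→57/125; 57/125+68/125→1. L = 1683/1000 ≈ 1.6830.
Efficiency = H/L = 1.6539/1.6830 = 98.3%.

98.3%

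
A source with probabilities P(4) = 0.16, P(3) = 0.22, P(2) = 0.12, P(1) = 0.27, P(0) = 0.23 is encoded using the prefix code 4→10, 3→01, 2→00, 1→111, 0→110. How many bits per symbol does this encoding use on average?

L̄ = Σ pᵢ·ℓᵢ = 0.16·2 + 0.22·2 + 0.12·2 + 0.27·3 + 0.23·3 = 2.5 bits/symbol.

2.5 bits/symbol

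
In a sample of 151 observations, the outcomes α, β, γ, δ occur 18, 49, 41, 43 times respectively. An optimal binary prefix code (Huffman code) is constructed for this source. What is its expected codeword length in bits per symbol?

Probabilities are the counts divided by 151.
Repeatedly combine the two least-probable nodes; the expected code length is the sum of the merged weights.
merge 18/151 + 41/151 → 59/151
merge 43/151 + 49/151 → 92/151
merge 59/151 + 92/151 → 1
L = 59/151 + 92/151 + 1 = 2 bits/symbol.

2 bits/symbol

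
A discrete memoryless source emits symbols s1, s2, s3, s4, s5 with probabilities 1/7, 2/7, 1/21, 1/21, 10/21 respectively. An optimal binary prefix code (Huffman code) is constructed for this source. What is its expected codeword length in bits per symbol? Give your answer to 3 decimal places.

1.857 bits/symbol

Repeatedly combine the two least-probable nodes; the expected code length is the sum of the merged weights.
merge 1/21 + 1/21 → 2/21
merge 2/21 + 1/7 → 5/21
merge 5/21 + 2/7 → 11/21
merge 10/21 + 11/21 → 1
L = 2/21 + 5/21 + 11/21 + 1 = 13/7 ≈ 1.857 bits/symbol.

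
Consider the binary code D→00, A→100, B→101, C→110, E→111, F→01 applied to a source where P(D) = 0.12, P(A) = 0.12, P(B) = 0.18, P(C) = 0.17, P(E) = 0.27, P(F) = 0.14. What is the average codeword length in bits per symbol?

2.74 bits/symbol

L̄ = Σ pᵢ·ℓᵢ = 0.12·2 + 0.12·3 + 0.18·3 + 0.17·3 + 0.27·3 + 0.14·2 = 2.74 bits/symbol.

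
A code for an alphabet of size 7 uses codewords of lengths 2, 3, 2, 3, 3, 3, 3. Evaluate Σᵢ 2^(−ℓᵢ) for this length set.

1.125

With common denominator 2^3 = 8: Σ 2^(−ℓᵢ) = 2/8 + 1/8 + 2/8 + 1/8 + 1/8 + 1/8 + 1/8 = 9/8 = 1.125.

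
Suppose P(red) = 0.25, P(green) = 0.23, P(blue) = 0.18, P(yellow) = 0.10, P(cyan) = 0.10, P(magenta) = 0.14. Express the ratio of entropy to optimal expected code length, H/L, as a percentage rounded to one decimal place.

Entropy H = −Σ p log₂ p ≈ 2.4945 bits.
Huffman merges: 1/10+1/10→1/5; 7/50+9/50→8/25; 1/5+23/100→43/100; 1/4+8/25→57/100; 43/100+57/100→1. L = 63/25 ≈ 2.5200.
Efficiency = H/L = 2.4945/2.5200 = 99.0%.

99.0%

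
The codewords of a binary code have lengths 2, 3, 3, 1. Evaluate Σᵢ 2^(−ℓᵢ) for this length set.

1

With common denominator 2^3 = 8: Σ 2^(−ℓᵢ) = 2/8 + 1/8 + 1/8 + 4/8 = 8/8 = 1.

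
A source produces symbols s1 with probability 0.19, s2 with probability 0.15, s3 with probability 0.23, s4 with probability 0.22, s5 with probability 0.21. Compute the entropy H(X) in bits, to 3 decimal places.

H = −Σ pᵢ log₂ pᵢ.
−0.19·log₂(0.19) = 0.4552
−0.15·log₂(0.15) = 0.4105
−0.23·log₂(0.23) = 0.4877
−0.22·log₂(0.22) = 0.4806
−0.21·log₂(0.21) = 0.4728
Sum ≈ 2.3068 → 2.307 bits.

2.307 bits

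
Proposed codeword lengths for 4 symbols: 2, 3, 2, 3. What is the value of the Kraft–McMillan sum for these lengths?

With common denominator 2^3 = 8: Σ 2^(−ℓᵢ) = 2/8 + 1/8 + 2/8 + 1/8 = 6/8 = 0.75.

0.75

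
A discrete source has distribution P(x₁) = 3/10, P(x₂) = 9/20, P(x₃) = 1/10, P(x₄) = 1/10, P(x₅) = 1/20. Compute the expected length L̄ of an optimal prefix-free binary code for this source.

1.95 bits/symbol

Repeatedly combine the two least-probable nodes; the expected code length is the sum of the merged weights.
merge 1/20 + 1/10 → 3/20
merge 1/10 + 3/20 → 1/4
merge 1/4 + 3/10 → 11/20
merge 9/20 + 11/20 → 1
L = 3/20 + 1/4 + 11/20 + 1 = 39/20 = 1.95 bits/symbol.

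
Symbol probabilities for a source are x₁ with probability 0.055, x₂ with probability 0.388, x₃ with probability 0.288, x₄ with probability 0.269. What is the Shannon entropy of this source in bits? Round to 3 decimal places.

1.787 bits

H = −Σ pᵢ log₂ pᵢ.
−0.055·log₂(0.055) = 0.2301
−0.388·log₂(0.388) = 0.5300
−0.288·log₂(0.288) = 0.5172
−0.269·log₂(0.269) = 0.5096
Sum ≈ 1.7869 → 1.787 bits.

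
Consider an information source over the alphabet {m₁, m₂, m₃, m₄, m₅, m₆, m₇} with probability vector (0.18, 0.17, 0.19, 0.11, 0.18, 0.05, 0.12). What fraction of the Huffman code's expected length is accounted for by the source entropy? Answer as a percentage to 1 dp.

97.3%

Entropy H = −Σ p log₂ p ≈ 2.7139 bits.
Huffman merges: 1/20+11/100→4/25; 3/25+4/25→7/25; 17/100+9/50→7/20; 9/50+19/100→37/100; 7/25+7/20→63/100; 37/100+63/100→1. L = 279/100 ≈ 2.7900.
Efficiency = H/L = 2.7139/2.7900 = 97.3%.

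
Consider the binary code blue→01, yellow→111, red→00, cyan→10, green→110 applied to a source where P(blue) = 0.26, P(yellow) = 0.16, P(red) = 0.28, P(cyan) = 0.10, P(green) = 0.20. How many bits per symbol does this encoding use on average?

L̄ = Σ pᵢ·ℓᵢ = 0.26·2 + 0.16·3 + 0.28·2 + 0.10·2 + 0.20·3 = 2.36 bits/symbol.

2.36 bits/symbol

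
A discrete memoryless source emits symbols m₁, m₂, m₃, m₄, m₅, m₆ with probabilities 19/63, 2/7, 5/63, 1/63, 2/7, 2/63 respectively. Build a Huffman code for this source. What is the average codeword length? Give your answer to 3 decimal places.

2.175 bits/symbol

Repeatedly combine the two least-probable nodes; the expected code length is the sum of the merged weights.
merge 1/63 + 2/63 → 1/21
merge 1/21 + 5/63 → 8/63
merge 8/63 + 2/7 → 26/63
merge 2/7 + 19/63 → 37/63
merge 26/63 + 37/63 → 1
L = 1/21 + 8/63 + 26/63 + 37/63 + 1 = 137/63 ≈ 2.175 bits/symbol.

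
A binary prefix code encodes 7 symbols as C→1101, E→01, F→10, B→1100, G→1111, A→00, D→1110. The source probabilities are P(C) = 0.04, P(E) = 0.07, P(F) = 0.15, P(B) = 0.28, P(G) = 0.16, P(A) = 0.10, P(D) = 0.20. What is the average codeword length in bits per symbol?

3.36 bits/symbol

L̄ = Σ pᵢ·ℓᵢ = 0.04·4 + 0.07·2 + 0.15·2 + 0.28·4 + 0.16·4 + 0.10·2 + 0.20·4 = 3.36 bits/symbol.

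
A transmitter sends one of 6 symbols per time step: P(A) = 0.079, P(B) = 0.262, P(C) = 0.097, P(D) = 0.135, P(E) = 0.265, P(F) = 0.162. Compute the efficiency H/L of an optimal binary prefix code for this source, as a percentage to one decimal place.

Entropy H = −Σ p log₂ p ≈ 2.4452 bits.
Huffman merges: 79/1000+97/1000→22/125; 27/200+81/500→297/1000; 22/125+131/500→219/500; 53/200+297/1000→281/500; 219/500+281/500→1. L = 2473/1000 ≈ 2.4730.
Efficiency = H/L = 2.4452/2.4730 = 98.9%.

98.9%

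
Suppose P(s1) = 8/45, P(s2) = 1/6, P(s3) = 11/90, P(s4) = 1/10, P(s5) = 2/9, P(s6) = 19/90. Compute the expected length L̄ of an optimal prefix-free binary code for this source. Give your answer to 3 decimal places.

Repeatedly combine the two least-probable nodes; the expected code length is the sum of the merged weights.
merge 1/10 + 11/90 → 2/9
merge 1/6 + 8/45 → 31/90
merge 19/90 + 2/9 → 13/30
merge 2/9 + 31/90 → 17/30
merge 13/30 + 17/30 → 1
L = 2/9 + 31/90 + 13/30 + 17/30 + 1 = 77/30 ≈ 2.567 bits/symbol.

2.567 bits/symbol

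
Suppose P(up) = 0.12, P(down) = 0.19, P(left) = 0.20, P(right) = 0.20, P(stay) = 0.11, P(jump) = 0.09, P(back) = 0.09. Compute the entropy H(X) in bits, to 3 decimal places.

2.727 bits

H = −Σ pᵢ log₂ pᵢ.
−0.12·log₂(0.12) = 0.3671
−0.19·log₂(0.19) = 0.4552
−0.20·log₂(0.20) = 0.4644
−0.20·log₂(0.20) = 0.4644
−0.11·log₂(0.11) = 0.3503
−0.09·log₂(0.09) = 0.3127
−0.09·log₂(0.09) = 0.3127
Sum ≈ 2.7267 → 2.727 bits.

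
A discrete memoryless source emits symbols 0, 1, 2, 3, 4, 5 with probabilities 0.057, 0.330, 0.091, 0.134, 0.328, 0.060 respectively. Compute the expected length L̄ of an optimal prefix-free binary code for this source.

Repeatedly combine the two least-probable nodes; the expected code length is the sum of the merged weights.
merge 57/1000 + 3/50 → 117/1000
merge 91/1000 + 117/1000 → 26/125
merge 67/500 + 26/125 → 171/500
merge 41/125 + 33/100 → 329/500
merge 171/500 + 329/500 → 1
L = 117/1000 + 26/125 + 171/500 + 329/500 + 1 = 93/40 = 2.325 bits/symbol.

2.325 bits/symbol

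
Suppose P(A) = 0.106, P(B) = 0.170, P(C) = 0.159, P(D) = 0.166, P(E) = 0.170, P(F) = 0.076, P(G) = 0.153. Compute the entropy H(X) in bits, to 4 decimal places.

2.7612 bits

H = −Σ pᵢ log₂ pᵢ.
−0.106·log₂(0.106) = 0.3432
−0.170·log₂(0.170) = 0.4346
−0.159·log₂(0.159) = 0.4218
−0.166·log₂(0.166) = 0.4301
−0.170·log₂(0.170) = 0.4346
−0.076·log₂(0.076) = 0.2826
−0.153·log₂(0.153) = 0.4144
Sum ≈ 2.7612 → 2.7612 bits.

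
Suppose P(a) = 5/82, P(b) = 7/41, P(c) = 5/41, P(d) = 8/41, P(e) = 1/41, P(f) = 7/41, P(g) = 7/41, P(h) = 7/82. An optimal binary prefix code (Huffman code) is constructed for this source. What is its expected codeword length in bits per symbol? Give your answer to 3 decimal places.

Repeatedly combine the two least-probable nodes; the expected code length is the sum of the merged weights.
merge 1/41 + 5/82 → 7/82
merge 7/82 + 7/82 → 7/41
merge 5/41 + 7/41 → 12/41
merge 7/41 + 7/41 → 14/41
merge 7/41 + 8/41 → 15/41
merge 12/41 + 14/41 → 26/41
merge 15/41 + 26/41 → 1
L = 7/82 + 7/41 + 12/41 + 14/41 + 15/41 + 26/41 + 1 = 237/82 ≈ 2.890 bits/symbol.

2.890 bits/symbol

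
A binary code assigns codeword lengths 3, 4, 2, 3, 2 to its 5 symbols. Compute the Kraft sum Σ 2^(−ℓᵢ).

0.8125

With common denominator 2^4 = 16: Σ 2^(−ℓᵢ) = 2/16 + 1/16 + 4/16 + 2/16 + 4/16 = 13/16 = 0.8125.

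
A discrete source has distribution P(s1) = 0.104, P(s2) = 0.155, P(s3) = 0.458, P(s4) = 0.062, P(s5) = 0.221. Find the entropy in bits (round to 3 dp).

H = −Σ pᵢ log₂ pᵢ.
−0.104·log₂(0.104) = 0.3396
−0.155·log₂(0.155) = 0.4169
−0.458·log₂(0.458) = 0.5160
−0.062·log₂(0.062) = 0.2487
−0.221·log₂(0.221) = 0.4813
Sum ≈ 2.0025 → 2.002 bits.

2.002 bits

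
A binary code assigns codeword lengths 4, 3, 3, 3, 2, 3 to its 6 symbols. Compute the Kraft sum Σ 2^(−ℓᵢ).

0.8125

With common denominator 2^4 = 16: Σ 2^(−ℓᵢ) = 1/16 + 2/16 + 2/16 + 2/16 + 4/16 + 2/16 = 13/16 = 0.8125.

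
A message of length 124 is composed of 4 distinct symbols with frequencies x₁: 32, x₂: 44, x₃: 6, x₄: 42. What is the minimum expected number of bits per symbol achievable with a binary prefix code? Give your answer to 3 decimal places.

1.952 bits/symbol

Probabilities are the counts divided by 124.
Repeatedly combine the two least-probable nodes; the expected code length is the sum of the merged weights.
merge 3/62 + 8/31 → 19/62
merge 19/62 + 21/62 → 20/31
merge 11/31 + 20/31 → 1
L = 19/62 + 20/31 + 1 = 121/62 ≈ 1.952 bits/symbol.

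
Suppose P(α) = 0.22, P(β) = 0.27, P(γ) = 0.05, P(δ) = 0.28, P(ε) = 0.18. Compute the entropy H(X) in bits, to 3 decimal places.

2.166 bits

H = −Σ pᵢ log₂ pᵢ.
−0.22·log₂(0.22) = 0.4806
−0.27·log₂(0.27) = 0.5100
−0.05·log₂(0.05) = 0.2161
−0.28·log₂(0.28) = 0.5142
−0.18·log₂(0.18) = 0.4453
Sum ≈ 2.1662 → 2.166 bits.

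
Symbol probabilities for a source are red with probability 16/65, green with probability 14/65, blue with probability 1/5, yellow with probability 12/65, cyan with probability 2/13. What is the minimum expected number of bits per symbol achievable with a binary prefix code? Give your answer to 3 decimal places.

2.338 bits/symbol

Repeatedly combine the two least-probable nodes; the expected code length is the sum of the merged weights.
merge 2/13 + 12/65 → 22/65
merge 1/5 + 14/65 → 27/65
merge 16/65 + 22/65 → 38/65
merge 27/65 + 38/65 → 1
L = 22/65 + 27/65 + 38/65 + 1 = 152/65 ≈ 2.338 bits/symbol.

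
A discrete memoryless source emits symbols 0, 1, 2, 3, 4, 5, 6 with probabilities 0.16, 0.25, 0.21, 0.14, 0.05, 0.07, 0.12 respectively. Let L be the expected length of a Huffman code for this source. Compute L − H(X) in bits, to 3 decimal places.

0.015 bits

Entropy H = −Σ p log₂ p ≈ 2.6447 bits.
Huffman merges: 1/20+7/100→3/25; 3/25+3/25→6/25; 7/50+4/25→3/10; 21/100+6/25→9/20; 1/4+3/10→11/20; 9/20+11/20→1. L = 133/50 ≈ 2.6600.
L − H = 2.6600 − 2.6447 = 0.015 bits.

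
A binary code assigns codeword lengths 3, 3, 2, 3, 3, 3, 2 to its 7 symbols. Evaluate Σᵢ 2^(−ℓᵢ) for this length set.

1.125

With common denominator 2^3 = 8: Σ 2^(−ℓᵢ) = 1/8 + 1/8 + 2/8 + 1/8 + 1/8 + 1/8 + 2/8 = 9/8 = 1.125.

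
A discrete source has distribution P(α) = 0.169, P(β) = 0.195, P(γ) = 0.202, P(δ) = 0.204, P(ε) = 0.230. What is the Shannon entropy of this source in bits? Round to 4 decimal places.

2.3150 bits

H = −Σ pᵢ log₂ pᵢ.
−0.169·log₂(0.169) = 0.4335
−0.195·log₂(0.195) = 0.4599
−0.202·log₂(0.202) = 0.4661
−0.204·log₂(0.204) = 0.4678
−0.230·log₂(0.230) = 0.4877
Sum ≈ 2.3150 → 2.3150 bits.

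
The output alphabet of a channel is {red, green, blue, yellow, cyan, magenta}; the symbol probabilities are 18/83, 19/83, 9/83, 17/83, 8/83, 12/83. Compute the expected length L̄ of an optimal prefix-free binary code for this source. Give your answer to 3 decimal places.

2.554 bits/symbol

Repeatedly combine the two least-probable nodes; the expected code length is the sum of the merged weights.
merge 8/83 + 9/83 → 17/83
merge 12/83 + 17/83 → 29/83
merge 17/83 + 18/83 → 35/83
merge 19/83 + 29/83 → 48/83
merge 35/83 + 48/83 → 1
L = 17/83 + 29/83 + 35/83 + 48/83 + 1 = 212/83 ≈ 2.554 bits/symbol.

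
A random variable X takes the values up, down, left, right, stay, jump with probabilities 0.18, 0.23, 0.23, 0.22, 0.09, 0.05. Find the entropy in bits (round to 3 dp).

H = −Σ pᵢ log₂ pᵢ.
−0.18·log₂(0.18) = 0.4453
−0.23·log₂(0.23) = 0.4877
−0.23·log₂(0.23) = 0.4877
−0.22·log₂(0.22) = 0.4806
−0.09·log₂(0.09) = 0.3127
−0.05·log₂(0.05) = 0.2161
Sum ≈ 2.4300 → 2.430 bits.

2.430 bits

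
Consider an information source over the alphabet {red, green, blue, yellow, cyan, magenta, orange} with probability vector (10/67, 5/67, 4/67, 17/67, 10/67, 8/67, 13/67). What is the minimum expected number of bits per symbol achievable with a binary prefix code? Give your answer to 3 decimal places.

2.687 bits/symbol

Repeatedly combine the two least-probable nodes; the expected code length is the sum of the merged weights.
merge 4/67 + 5/67 → 9/67
merge 8/67 + 9/67 → 17/67
merge 10/67 + 10/67 → 20/67
merge 13/67 + 17/67 → 30/67
merge 17/67 + 20/67 → 37/67
merge 30/67 + 37/67 → 1
L = 9/67 + 17/67 + 20/67 + 30/67 + 37/67 + 1 = 180/67 ≈ 2.687 bits/symbol.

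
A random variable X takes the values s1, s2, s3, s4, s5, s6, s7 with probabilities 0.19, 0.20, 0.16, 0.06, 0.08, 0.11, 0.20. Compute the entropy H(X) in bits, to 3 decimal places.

2.692 bits

H = −Σ pᵢ log₂ pᵢ.
−0.19·log₂(0.19) = 0.4552
−0.20·log₂(0.20) = 0.4644
−0.16·log₂(0.16) = 0.4230
−0.06·log₂(0.06) = 0.2435
−0.08·log₂(0.08) = 0.2915
−0.11·log₂(0.11) = 0.3503
−0.20·log₂(0.20) = 0.4644
Sum ≈ 2.6923 → 2.692 bits.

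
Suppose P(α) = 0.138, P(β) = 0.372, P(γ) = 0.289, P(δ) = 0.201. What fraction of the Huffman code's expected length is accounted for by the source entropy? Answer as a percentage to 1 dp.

97.0%

Entropy H = −Σ p log₂ p ≈ 1.9078 bits.
Huffman merges: 69/500+201/1000→339/1000; 289/1000+339/1000→157/250; 93/250+157/250→1. L = 1967/1000 ≈ 1.9670.
Efficiency = H/L = 1.9078/1.9670 = 97.0%.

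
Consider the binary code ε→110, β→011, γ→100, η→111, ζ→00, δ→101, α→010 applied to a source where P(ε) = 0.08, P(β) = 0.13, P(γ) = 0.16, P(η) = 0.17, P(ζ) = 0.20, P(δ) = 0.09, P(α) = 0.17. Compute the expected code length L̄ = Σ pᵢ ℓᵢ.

L̄ = Σ pᵢ·ℓᵢ = 0.08·3 + 0.13·3 + 0.16·3 + 0.17·3 + 0.20·2 + 0.09·3 + 0.17·3 = 2.8 bits/symbol.

2.8 bits/symbol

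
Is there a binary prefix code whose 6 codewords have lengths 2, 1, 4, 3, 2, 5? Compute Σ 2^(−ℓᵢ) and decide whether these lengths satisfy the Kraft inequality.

1.21875; no

With common denominator 2^5 = 32: Σ 2^(−ℓᵢ) = 8/32 + 16/32 + 2/32 + 4/32 + 8/32 + 1/32 = 39/32 = 1.21875.
Kraft's inequality requires Σ ≤ 1; here Σ = 1.21875 > 1, so no such prefix code exists.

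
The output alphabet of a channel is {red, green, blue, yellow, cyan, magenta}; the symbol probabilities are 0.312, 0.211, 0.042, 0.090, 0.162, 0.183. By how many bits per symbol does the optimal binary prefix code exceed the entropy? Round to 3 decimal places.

0.050 bits

Entropy H = −Σ p log₂ p ≈ 2.3764 bits.
Huffman merges: 21/500+9/100→33/250; 33/250+81/500→147/500; 183/1000+211/1000→197/500; 147/500+39/125→303/500; 197/500+303/500→1. L = 1213/500 ≈ 2.4260.
L − H = 2.4260 − 2.3764 = 0.050 bits.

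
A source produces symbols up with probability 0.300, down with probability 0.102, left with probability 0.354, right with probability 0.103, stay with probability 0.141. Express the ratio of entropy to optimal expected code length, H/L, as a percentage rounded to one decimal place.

Entropy H = −Σ p log₂ p ≈ 2.1236 bits.
Huffman merges: 51/500+103/1000→41/200; 141/1000+41/200→173/500; 3/10+173/500→323/500; 177/500+323/500→1. L = 2197/1000 ≈ 2.1970.
Efficiency = H/L = 2.1236/2.1970 = 96.7%.

96.7%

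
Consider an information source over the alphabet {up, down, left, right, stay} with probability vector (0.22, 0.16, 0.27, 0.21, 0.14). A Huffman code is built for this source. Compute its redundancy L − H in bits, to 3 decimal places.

Entropy H = −Σ p log₂ p ≈ 2.2835 bits.
Huffman merges: 7/50+4/25→3/10; 21/100+11/50→43/100; 27/100+3/10→57/100; 43/100+57/100→1. L = 23/10 ≈ 2.3000.
L − H = 2.3000 − 2.2835 = 0.016 bits.

0.016 bits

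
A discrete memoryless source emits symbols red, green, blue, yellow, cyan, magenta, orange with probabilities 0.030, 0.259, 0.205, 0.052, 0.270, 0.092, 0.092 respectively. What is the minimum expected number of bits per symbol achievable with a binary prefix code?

Repeatedly combine the two least-probable nodes; the expected code length is the sum of the merged weights.
merge 3/100 + 13/250 → 41/500
merge 41/500 + 23/250 → 87/500
merge 23/250 + 87/500 → 133/500
merge 41/200 + 259/1000 → 58/125
merge 133/500 + 27/100 → 67/125
merge 58/125 + 67/125 → 1
L = 41/500 + 87/500 + 133/500 + 58/125 + 67/125 + 1 = 1261/500 = 2.522 bits/symbol.

2.522 bits/symbol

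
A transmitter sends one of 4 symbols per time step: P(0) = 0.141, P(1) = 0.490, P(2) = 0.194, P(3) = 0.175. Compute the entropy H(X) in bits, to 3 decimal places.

H = −Σ pᵢ log₂ pᵢ.
−0.141·log₂(0.141) = 0.3985
−0.490·log₂(0.490) = 0.5043
−0.194·log₂(0.194) = 0.4590
−0.175·log₂(0.175) = 0.4401
Sum ≈ 1.8018 → 1.802 bits.

1.802 bits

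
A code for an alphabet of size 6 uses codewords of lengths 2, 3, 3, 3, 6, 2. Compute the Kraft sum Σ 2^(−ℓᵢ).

With common denominator 2^6 = 64: Σ 2^(−ℓᵢ) = 16/64 + 8/64 + 8/64 + 8/64 + 1/64 + 16/64 = 57/64 = 0.890625.

0.890625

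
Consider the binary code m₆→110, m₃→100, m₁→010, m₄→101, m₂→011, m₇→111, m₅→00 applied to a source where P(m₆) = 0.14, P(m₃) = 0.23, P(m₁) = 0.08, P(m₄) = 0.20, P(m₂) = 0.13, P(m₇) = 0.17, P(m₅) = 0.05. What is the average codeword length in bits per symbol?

L̄ = Σ pᵢ·ℓᵢ = 0.14·3 + 0.23·3 + 0.08·3 + 0.20·3 + 0.13·3 + 0.17·3 + 0.05·2 = 2.95 bits/symbol.

2.95 bits/symbol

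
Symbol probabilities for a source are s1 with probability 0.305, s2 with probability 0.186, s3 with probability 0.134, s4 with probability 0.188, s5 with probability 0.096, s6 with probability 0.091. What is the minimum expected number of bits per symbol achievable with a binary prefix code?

2.507 bits/symbol

Repeatedly combine the two least-probable nodes; the expected code length is the sum of the merged weights.
merge 91/1000 + 12/125 → 187/1000
merge 67/500 + 93/500 → 8/25
merge 187/1000 + 47/250 → 3/8
merge 61/200 + 8/25 → 5/8
merge 3/8 + 5/8 → 1
L = 187/1000 + 8/25 + 3/8 + 5/8 + 1 = 2507/1000 = 2.507 bits/symbol.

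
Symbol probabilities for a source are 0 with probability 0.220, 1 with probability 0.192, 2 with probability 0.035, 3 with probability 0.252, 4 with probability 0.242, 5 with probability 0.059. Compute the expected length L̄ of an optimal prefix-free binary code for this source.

Repeatedly combine the two least-probable nodes; the expected code length is the sum of the merged weights.
merge 7/200 + 59/1000 → 47/500
merge 47/500 + 24/125 → 143/500
merge 11/50 + 121/500 → 231/500
merge 63/250 + 143/500 → 269/500
merge 231/500 + 269/500 → 1
L = 47/500 + 143/500 + 231/500 + 269/500 + 1 = 119/50 = 2.38 bits/symbol.

2.38 bits/symbol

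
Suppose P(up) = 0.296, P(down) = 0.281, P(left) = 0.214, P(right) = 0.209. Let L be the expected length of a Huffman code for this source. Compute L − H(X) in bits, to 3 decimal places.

0.017 bits

Entropy H = −Σ p log₂ p ≈ 1.9825 bits.
Huffman merges: 209/1000+107/500→423/1000; 281/1000+37/125→577/1000; 423/1000+577/1000→1. L = 2 ≈ 2.0000.
L − H = 2.0000 − 1.9825 = 0.017 bits.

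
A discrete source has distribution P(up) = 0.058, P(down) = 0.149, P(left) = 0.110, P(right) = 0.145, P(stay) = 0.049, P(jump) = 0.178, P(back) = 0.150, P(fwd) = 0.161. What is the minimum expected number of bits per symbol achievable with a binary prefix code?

Repeatedly combine the two least-probable nodes; the expected code length is the sum of the merged weights.
merge 49/1000 + 29/500 → 107/1000
merge 107/1000 + 11/100 → 217/1000
merge 29/200 + 149/1000 → 147/500
merge 3/20 + 161/1000 → 311/1000
merge 89/500 + 217/1000 → 79/200
merge 147/500 + 311/1000 → 121/200
merge 79/200 + 121/200 → 1
L = 107/1000 + 217/1000 + 147/500 + 311/1000 + 79/200 + 121/200 + 1 = 2929/1000 = 2.929 bits/symbol.

2.929 bits/symbol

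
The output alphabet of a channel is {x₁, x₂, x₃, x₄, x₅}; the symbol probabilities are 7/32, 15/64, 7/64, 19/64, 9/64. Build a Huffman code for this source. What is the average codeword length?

2.25 bits/symbol

Repeatedly combine the two least-probable nodes; the expected code length is the sum of the merged weights.
merge 7/64 + 9/64 → 1/4
merge 7/32 + 15/64 → 29/64
merge 1/4 + 19/64 → 35/64
merge 29/64 + 35/64 → 1
L = 1/4 + 29/64 + 35/64 + 1 = 9/4 = 2.25 bits/symbol.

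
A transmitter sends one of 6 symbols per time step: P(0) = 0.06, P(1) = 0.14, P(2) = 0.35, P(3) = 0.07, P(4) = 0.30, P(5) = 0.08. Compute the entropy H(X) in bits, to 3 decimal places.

2.252 bits

H = −Σ pᵢ log₂ pᵢ.
−0.06·log₂(0.06) = 0.2435
−0.14·log₂(0.14) = 0.3971
−0.35·log₂(0.35) = 0.5301
−0.07·log₂(0.07) = 0.2686
−0.30·log₂(0.30) = 0.5211
−0.08·log₂(0.08) = 0.2915
Sum ≈ 2.2519 → 2.252 bits.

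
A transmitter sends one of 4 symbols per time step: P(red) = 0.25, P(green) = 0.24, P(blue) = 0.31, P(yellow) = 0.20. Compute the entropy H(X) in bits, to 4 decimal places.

1.9823 bits

H = −Σ pᵢ log₂ pᵢ.
−0.25·log₂(0.25) = 0.5000
−0.24·log₂(0.24) = 0.4941
−0.31·log₂(0.31) = 0.5238
−0.20·log₂(0.20) = 0.4644
Sum ≈ 1.9823 → 1.9823 bits.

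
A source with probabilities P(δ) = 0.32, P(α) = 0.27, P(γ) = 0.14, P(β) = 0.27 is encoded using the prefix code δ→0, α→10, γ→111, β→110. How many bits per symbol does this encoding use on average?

L̄ = Σ pᵢ·ℓᵢ = 0.32·1 + 0.27·2 + 0.14·3 + 0.27·3 = 2.09 bits/symbol.

2.09 bits/symbol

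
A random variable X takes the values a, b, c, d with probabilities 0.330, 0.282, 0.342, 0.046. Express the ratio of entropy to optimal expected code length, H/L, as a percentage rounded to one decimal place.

89.5%

Entropy H = −Σ p log₂ p ≈ 1.7766 bits.
Huffman merges: 23/500+141/500→41/125; 41/125+33/100→329/500; 171/500+329/500→1. L = 993/500 ≈ 1.9860.
Efficiency = H/L = 1.7766/1.9860 = 89.5%.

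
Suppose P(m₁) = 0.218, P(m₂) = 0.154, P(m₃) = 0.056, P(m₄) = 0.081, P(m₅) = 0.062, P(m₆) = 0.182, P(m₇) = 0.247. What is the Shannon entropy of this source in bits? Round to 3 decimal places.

H = −Σ pᵢ log₂ pᵢ.
−0.218·log₂(0.218) = 0.4791
−0.154·log₂(0.154) = 0.4156
−0.056·log₂(0.056) = 0.2329
−0.081·log₂(0.081) = 0.2937
−0.062·log₂(0.062) = 0.2487
−0.182·log₂(0.182) = 0.4474
−0.247·log₂(0.247) = 0.4983
Sum ≈ 2.6157 → 2.616 bits.

2.616 bits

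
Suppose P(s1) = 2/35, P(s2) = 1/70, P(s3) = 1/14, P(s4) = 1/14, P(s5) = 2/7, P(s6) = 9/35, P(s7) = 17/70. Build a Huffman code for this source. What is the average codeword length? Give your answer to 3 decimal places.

Repeatedly combine the two least-probable nodes; the expected code length is the sum of the merged weights.
merge 1/70 + 2/35 → 1/14
merge 1/14 + 1/14 → 1/7
merge 1/14 + 1/7 → 3/14
merge 3/14 + 17/70 → 16/35
merge 9/35 + 2/7 → 19/35
merge 16/35 + 19/35 → 1
L = 1/14 + 1/7 + 3/14 + 16/35 + 19/35 + 1 = 17/7 ≈ 2.429 bits/symbol.

2.429 bits/symbol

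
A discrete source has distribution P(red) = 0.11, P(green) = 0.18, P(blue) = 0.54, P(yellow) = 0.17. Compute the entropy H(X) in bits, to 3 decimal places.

H = −Σ pᵢ log₂ pᵢ.
−0.11·log₂(0.11) = 0.3503
−0.18·log₂(0.18) = 0.4453
−0.54·log₂(0.54) = 0.4800
−0.17·log₂(0.17) = 0.4346
Sum ≈ 1.7102 → 1.710 bits.

1.710 bits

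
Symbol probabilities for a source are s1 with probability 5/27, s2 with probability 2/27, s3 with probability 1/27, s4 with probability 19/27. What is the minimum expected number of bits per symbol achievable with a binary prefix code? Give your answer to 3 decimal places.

1.407 bits/symbol

Repeatedly combine the two least-probable nodes; the expected code length is the sum of the merged weights.
merge 1/27 + 2/27 → 1/9
merge 1/9 + 5/27 → 8/27
merge 8/27 + 19/27 → 1
L = 1/9 + 8/27 + 1 = 38/27 ≈ 1.407 bits/symbol.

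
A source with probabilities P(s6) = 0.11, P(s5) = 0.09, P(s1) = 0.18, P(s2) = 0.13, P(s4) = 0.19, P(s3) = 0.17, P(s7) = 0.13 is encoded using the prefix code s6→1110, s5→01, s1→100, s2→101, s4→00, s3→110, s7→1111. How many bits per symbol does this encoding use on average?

2.96 bits/symbol

L̄ = Σ pᵢ·ℓᵢ = 0.11·4 + 0.09·2 + 0.18·3 + 0.13·3 + 0.19·2 + 0.17·3 + 0.13·4 = 2.96 bits/symbol.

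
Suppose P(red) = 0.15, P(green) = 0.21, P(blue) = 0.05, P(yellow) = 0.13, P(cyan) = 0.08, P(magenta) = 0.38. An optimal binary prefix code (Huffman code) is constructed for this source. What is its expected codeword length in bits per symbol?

Repeatedly combine the two least-probable nodes; the expected code length is the sum of the merged weights.
merge 1/20 + 2/25 → 13/100
merge 13/100 + 13/100 → 13/50
merge 3/20 + 21/100 → 9/25
merge 13/50 + 9/25 → 31/50
merge 19/50 + 31/50 → 1
L = 13/100 + 13/50 + 9/25 + 31/50 + 1 = 237/100 = 2.37 bits/symbol.

2.37 bits/symbol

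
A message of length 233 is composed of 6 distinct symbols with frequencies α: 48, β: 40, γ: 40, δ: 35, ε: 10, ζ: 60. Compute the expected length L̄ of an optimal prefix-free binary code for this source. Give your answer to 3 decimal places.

Probabilities are the counts divided by 233.
Repeatedly combine the two least-probable nodes; the expected code length is the sum of the merged weights.
merge 10/233 + 35/233 → 45/233
merge 40/233 + 40/233 → 80/233
merge 45/233 + 48/233 → 93/233
merge 60/233 + 80/233 → 140/233
merge 93/233 + 140/233 → 1
L = 45/233 + 80/233 + 93/233 + 140/233 + 1 = 591/233 ≈ 2.536 bits/symbol.

2.536 bits/symbol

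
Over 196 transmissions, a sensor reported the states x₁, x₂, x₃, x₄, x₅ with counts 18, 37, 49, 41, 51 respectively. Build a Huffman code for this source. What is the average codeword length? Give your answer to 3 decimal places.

2.281 bits/symbol

Probabilities are the counts divided by 196.
Repeatedly combine the two least-probable nodes; the expected code length is the sum of the merged weights.
merge 9/98 + 37/196 → 55/196
merge 41/196 + 1/4 → 45/98
merge 51/196 + 55/196 → 53/98
merge 45/98 + 53/98 → 1
L = 55/196 + 45/98 + 53/98 + 1 = 447/196 ≈ 2.281 bits/symbol.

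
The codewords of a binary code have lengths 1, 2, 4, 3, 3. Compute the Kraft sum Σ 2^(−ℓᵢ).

With common denominator 2^4 = 16: Σ 2^(−ℓᵢ) = 8/16 + 4/16 + 1/16 + 2/16 + 2/16 = 17/16 = 1.0625.

1.0625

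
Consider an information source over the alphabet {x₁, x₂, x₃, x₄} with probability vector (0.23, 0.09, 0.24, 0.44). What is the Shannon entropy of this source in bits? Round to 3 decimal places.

H = −Σ pᵢ log₂ pᵢ.
−0.23·log₂(0.23) = 0.4877
−0.09·log₂(0.09) = 0.3127
−0.24·log₂(0.24) = 0.4941
−0.44·log₂(0.44) = 0.5211
Sum ≈ 1.8156 → 1.816 bits.

1.816 bits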